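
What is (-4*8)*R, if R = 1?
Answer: -32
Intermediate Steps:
(-4*8)*R = -4*8*1 = -32*1 = -32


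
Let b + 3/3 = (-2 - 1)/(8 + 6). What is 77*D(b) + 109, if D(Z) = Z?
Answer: 31/2 ≈ 15.500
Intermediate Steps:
b = -17/14 (b = -1 + (-2 - 1)/(8 + 6) = -1 - 3/14 = -17/14 ≈ -1.2143)
77*D(b) + 109 = 77*(-17/14) + 109 = -187/2 + 109 = 31/2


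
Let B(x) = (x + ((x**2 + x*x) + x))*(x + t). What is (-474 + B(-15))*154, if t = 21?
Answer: 315084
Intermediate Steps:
B(x) = (21 + x)*(2*x + 2*x**2) (B(x) = (x + ((x**2 + x*x) + x))*(x + 21) = (x + ((x**2 + x**2) + x))*(21 + x) = (x + (2*x**2 + x))*(21 + x) = (x + (x + 2*x**2))*(21 + x) = (2*x + 2*x**2)*(21 + x) = (21 + x)*(2*x + 2*x**2))
(-474 + B(-15))*154 = (-474 + 2*(-15)*(21 + (-15)**2 + 22*(-15)))*154 = (-474 + 2*(-15)*(21 + 225 - 330))*154 = (-474 + 2*(-15)*(-84))*154 = (-474 + 2520)*154 = 2046*154 = 315084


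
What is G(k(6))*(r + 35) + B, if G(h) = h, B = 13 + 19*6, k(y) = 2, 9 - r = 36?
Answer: 143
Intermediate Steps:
r = -27 (r = 9 - 1*36 = 9 - 36 = -27)
B = 127 (B = 13 + 114 = 127)
G(k(6))*(r + 35) + B = 2*(-27 + 35) + 127 = 2*8 + 127 = 16 + 127 = 143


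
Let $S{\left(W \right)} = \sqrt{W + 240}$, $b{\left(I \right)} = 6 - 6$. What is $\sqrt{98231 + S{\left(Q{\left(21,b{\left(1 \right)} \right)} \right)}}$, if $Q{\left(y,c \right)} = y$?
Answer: $\sqrt{98231 + 3 \sqrt{29}} \approx 313.44$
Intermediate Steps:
$b{\left(I \right)} = 0$ ($b{\left(I \right)} = 6 - 6 = 0$)
$S{\left(W \right)} = \sqrt{240 + W}$
$\sqrt{98231 + S{\left(Q{\left(21,b{\left(1 \right)} \right)} \right)}} = \sqrt{98231 + \sqrt{240 + 21}} = \sqrt{98231 + \sqrt{261}} = \sqrt{98231 + 3 \sqrt{29}}$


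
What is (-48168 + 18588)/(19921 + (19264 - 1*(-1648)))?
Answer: -9860/13611 ≈ -0.72441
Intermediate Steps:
(-48168 + 18588)/(19921 + (19264 - 1*(-1648))) = -29580/(19921 + (19264 + 1648)) = -29580/(19921 + 20912) = -29580/40833 = -29580*1/40833 = -9860/13611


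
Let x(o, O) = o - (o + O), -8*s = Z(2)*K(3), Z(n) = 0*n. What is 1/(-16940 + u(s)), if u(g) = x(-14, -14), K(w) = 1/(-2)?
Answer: -1/16926 ≈ -5.9081e-5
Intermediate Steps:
K(w) = -½
Z(n) = 0
s = 0 (s = -0*(-1)/2 = -⅛*0 = 0)
x(o, O) = -O (x(o, O) = o - (O + o) = o + (-O - o) = -O)
u(g) = 14 (u(g) = -1*(-14) = 14)
1/(-16940 + u(s)) = 1/(-16940 + 14) = 1/(-16926) = -1/16926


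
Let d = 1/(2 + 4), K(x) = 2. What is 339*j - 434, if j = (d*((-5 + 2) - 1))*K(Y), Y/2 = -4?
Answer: -886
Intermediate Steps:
Y = -8 (Y = 2*(-4) = -8)
d = 1/6 ≈ 0.16667
j = -4/3 (j = (((-5 + 2) - 1)/6)*2 = ((-3 - 1)/6)*2 = ((1/6)*(-4))*2 = -2/3*2 = -4/3 ≈ -1.3333)
339*j - 434 = 339*(-4/3) - 434 = -452 - 434 = -886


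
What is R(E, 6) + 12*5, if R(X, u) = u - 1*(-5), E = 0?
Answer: 71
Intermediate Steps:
R(X, u) = 5 + u (R(X, u) = u + 5 = 5 + u)
R(E, 6) + 12*5 = (5 + 6) + 12*5 = 11 + 60 = 71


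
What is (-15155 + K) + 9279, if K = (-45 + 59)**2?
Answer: -5680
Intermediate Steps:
K = 196 (K = 14**2 = 196)
(-15155 + K) + 9279 = (-15155 + 196) + 9279 = -14959 + 9279 = -5680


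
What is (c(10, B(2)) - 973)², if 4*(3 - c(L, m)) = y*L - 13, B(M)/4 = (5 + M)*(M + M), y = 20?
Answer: 16540489/16 ≈ 1.0338e+6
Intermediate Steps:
B(M) = 8*M*(5 + M) (B(M) = 4*((5 + M)*(M + M)) = 4*((5 + M)*(2*M)) = 4*(2*M*(5 + M)) = 8*M*(5 + M))
c(L, m) = 25/4 - 5*L (c(L, m) = 3 - (20*L - 13)/4 = 3 - (-13 + 20*L)/4 = 3 + (13/4 - 5*L) = 25/4 - 5*L)
(c(10, B(2)) - 973)² = ((25/4 - 5*10) - 973)² = ((25/4 - 50) - 973)² = (-175/4 - 973)² = (-4067/4)² = 16540489/16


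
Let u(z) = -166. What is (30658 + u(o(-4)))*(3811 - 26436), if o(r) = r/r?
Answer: -689881500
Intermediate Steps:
o(r) = 1
(30658 + u(o(-4)))*(3811 - 26436) = (30658 - 166)*(3811 - 26436) = 30492*(-22625) = -689881500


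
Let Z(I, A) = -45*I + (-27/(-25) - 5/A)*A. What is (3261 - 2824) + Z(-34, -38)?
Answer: 48024/25 ≈ 1921.0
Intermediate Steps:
Z(I, A) = -45*I + A*(27/25 - 5/A) (Z(I, A) = -45*I + (-27*(-1/25) - 5/A)*A = -45*I + (27/25 - 5/A)*A = -45*I + A*(27/25 - 5/A))
(3261 - 2824) + Z(-34, -38) = (3261 - 2824) + (-5 - 45*(-34) + (27/25)*(-38)) = 437 + (-5 + 1530 - 1026/25) = 437 + 37099/25 = 48024/25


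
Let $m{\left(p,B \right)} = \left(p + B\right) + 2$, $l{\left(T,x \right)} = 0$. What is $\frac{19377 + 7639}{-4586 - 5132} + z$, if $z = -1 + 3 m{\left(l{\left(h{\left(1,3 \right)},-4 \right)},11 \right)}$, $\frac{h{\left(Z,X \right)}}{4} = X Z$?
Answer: $\frac{171134}{4859} \approx 35.22$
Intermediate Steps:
$h{\left(Z,X \right)} = 4 X Z$
$m{\left(p,B \right)} = 2 + B + p$ ($m{\left(p,B \right)} = \left(B + p\right) + 2 = 2 + B + p$)
$z = 38$ ($z = -1 + 3 \left(2 + 11 + 0\right) = -1 + 3 \cdot 13 = -1 + 39 = 38$)
$\frac{19377 + 7639}{-4586 - 5132} + z = \frac{19377 + 7639}{-4586 - 5132} + 38 = \frac{27016}{-9718} + 38 = 27016 \left(- \frac{1}{9718}\right) + 38 = - \frac{13508}{4859} + 38 = \frac{171134}{4859}$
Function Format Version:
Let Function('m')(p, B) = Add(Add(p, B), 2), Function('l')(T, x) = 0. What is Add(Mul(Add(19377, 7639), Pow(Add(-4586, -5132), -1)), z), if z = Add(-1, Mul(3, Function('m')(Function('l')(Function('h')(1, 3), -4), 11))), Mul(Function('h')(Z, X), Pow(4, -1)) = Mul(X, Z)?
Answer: Rational(171134, 4859) ≈ 35.220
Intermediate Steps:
Function('h')(Z, X) = Mul(4, X, Z) (Function('h')(Z, X) = Mul(4, Mul(X, Z)) = Mul(4, X, Z))
Function('m')(p, B) = Add(2, B, p) (Function('m')(p, B) = Add(Add(B, p), 2) = Add(2, B, p))
z = 38 (z = Add(-1, Mul(3, Add(2, 11, 0))) = Add(-1, Mul(3, 13)) = Add(-1, 39) = 38)
Add(Mul(Add(19377, 7639), Pow(Add(-4586, -5132), -1)), z) = Add(Mul(Add(19377, 7639), Pow(Add(-4586, -5132), -1)), 38) = Add(Mul(27016, Pow(-9718, -1)), 38) = Add(Mul(27016, Rational(-1, 9718)), 38) = Add(Rational(-13508, 4859), 38) = Rational(171134, 4859)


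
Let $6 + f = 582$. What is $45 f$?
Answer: $25920$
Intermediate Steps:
$f = 576$ ($f = -6 + 582 = 576$)
$45 f = 45 \cdot 576 = 25920$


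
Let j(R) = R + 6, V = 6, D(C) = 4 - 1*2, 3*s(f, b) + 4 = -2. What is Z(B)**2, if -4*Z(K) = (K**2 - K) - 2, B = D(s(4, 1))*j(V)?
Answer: 75625/4 ≈ 18906.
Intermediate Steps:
s(f, b) = -2 (s(f, b) = -4/3 + (1/3)*(-2) = -4/3 - 2/3 = -2)
D(C) = 2 (D(C) = 4 - 2 = 2)
j(R) = 6 + R
B = 24 (B = 2*(6 + 6) = 2*12 = 24)
Z(K) = 1/2 - K**2/4 + K/4 (Z(K) = -((K**2 - K) - 2)/4 = -(-2 + K**2 - K)/4 = 1/2 - K**2/4 + K/4)
Z(B)**2 = (1/2 - 1/4*24**2 + (1/4)*24)**2 = (1/2 - 1/4*576 + 6)**2 = (1/2 - 144 + 6)**2 = (-275/2)**2 = 75625/4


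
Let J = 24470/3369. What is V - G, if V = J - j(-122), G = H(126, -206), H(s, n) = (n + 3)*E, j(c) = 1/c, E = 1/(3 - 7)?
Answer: -35740909/822036 ≈ -43.479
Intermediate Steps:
J = 24470/3369 (J = 24470*(1/3369) = 24470/3369 ≈ 7.2633)
E = -¼ (E = 1/(-4) = -¼ ≈ -0.25000)
H(s, n) = -¾ - n/4 (H(s, n) = (n + 3)*(-¼) = (3 + n)*(-¼) = -¾ - n/4)
G = 203/4 (G = -¾ - ¼*(-206) = -¾ + 103/2 = 203/4 ≈ 50.750)
V = 2988709/411018 (V = 24470/3369 - 1/(-122) = 24470/3369 - 1*(-1/122) = 24470/3369 + 1/122 = 2988709/411018 ≈ 7.2715)
V - G = 2988709/411018 - 1*203/4 = 2988709/411018 - 203/4 = -35740909/822036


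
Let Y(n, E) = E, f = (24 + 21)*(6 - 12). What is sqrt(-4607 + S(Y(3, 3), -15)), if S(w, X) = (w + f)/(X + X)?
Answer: 3*I*sqrt(51090)/10 ≈ 67.809*I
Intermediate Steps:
f = -270 (f = 45*(-6) = -270)
S(w, X) = (-270 + w)/(2*X) (S(w, X) = (w - 270)/(X + X) = (-270 + w)/((2*X)) = (-270 + w)*(1/(2*X)) = (-270 + w)/(2*X))
sqrt(-4607 + S(Y(3, 3), -15)) = sqrt(-4607 + (1/2)*(-270 + 3)/(-15)) = sqrt(-4607 + (1/2)*(-1/15)*(-267)) = sqrt(-4607 + 89/10) = sqrt(-45981/10) = 3*I*sqrt(51090)/10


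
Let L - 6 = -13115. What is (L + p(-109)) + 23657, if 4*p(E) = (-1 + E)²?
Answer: 13573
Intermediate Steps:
p(E) = (-1 + E)²/4
L = -13109 (L = 6 - 13115 = -13109)
(L + p(-109)) + 23657 = (-13109 + (-1 - 109)²/4) + 23657 = (-13109 + (¼)*(-110)²) + 23657 = (-13109 + (¼)*12100) + 23657 = (-13109 + 3025) + 23657 = -10084 + 23657 = 13573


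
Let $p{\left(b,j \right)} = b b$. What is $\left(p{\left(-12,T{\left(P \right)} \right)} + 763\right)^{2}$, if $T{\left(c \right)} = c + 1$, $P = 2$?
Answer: $822649$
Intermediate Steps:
$T{\left(c \right)} = 1 + c$
$p{\left(b,j \right)} = b^{2}$
$\left(p{\left(-12,T{\left(P \right)} \right)} + 763\right)^{2} = \left(\left(-12\right)^{2} + 763\right)^{2} = \left(144 + 763\right)^{2} = 907^{2} = 822649$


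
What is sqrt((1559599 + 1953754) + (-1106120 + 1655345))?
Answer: sqrt(4062578) ≈ 2015.6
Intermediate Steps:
sqrt((1559599 + 1953754) + (-1106120 + 1655345)) = sqrt(3513353 + 549225) = sqrt(4062578)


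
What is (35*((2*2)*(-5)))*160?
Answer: -112000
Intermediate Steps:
(35*((2*2)*(-5)))*160 = (35*(4*(-5)))*160 = (35*(-20))*160 = -700*160 = -112000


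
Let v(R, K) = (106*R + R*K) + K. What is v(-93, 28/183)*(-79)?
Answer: 142720610/183 ≈ 7.7989e+5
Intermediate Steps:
v(R, K) = K + 106*R + K*R (v(R, K) = (106*R + K*R) + K = K + 106*R + K*R)
v(-93, 28/183)*(-79) = (28/183 + 106*(-93) + (28/183)*(-93))*(-79) = (28*(1/183) - 9858 + (28*(1/183))*(-93))*(-79) = (28/183 - 9858 + (28/183)*(-93))*(-79) = (28/183 - 9858 - 868/61)*(-79) = -1806590/183*(-79) = 142720610/183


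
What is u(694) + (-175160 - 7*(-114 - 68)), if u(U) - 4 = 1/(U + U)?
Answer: -241348215/1388 ≈ -1.7388e+5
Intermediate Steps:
u(U) = 4 + 1/(2*U) (u(U) = 4 + 1/(U + U) = 4 + 1/(2*U))
u(694) + (-175160 - 7*(-114 - 68)) = (4 + (½)/694) + (-175160 - 7*(-114 - 68)) = (4 + (½)*(1/694)) + (-175160 - 7*(-182)) = (4 + 1/1388) + (-175160 + 1274) = 5553/1388 - 173886 = -241348215/1388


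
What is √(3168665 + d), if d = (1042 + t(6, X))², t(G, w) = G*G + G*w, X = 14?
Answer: 9*√55789 ≈ 2125.8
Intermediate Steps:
t(G, w) = G² + G*w
d = 1350244 (d = (1042 + 6*(6 + 14))² = (1042 + 6*20)² = (1042 + 120)² = 1162² = 1350244)
√(3168665 + d) = √(3168665 + 1350244) = √4518909 = 9*√55789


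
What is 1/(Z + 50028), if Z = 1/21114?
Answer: 21114/1056291193 ≈ 1.9989e-5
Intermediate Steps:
Z = 1/21114 ≈ 4.7362e-5
1/(Z + 50028) = 1/(1/21114 + 50028) = 1/(1056291193/21114) = 21114/1056291193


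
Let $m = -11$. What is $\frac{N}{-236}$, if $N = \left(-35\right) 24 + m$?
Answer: $\frac{851}{236} \approx 3.6059$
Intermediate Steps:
$N = -851$ ($N = \left(-35\right) 24 - 11 = -840 - 11 = -851$)
$\frac{N}{-236} = - \frac{851}{-236} = \left(-851\right) \left(- \frac{1}{236}\right) = \frac{851}{236}$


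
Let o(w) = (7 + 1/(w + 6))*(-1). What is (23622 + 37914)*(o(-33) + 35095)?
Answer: 19432597024/9 ≈ 2.1592e+9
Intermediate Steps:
o(w) = -7 - 1/(6 + w) (o(w) = (7 + 1/(6 + w))*(-1) = -7 - 1/(6 + w))
(23622 + 37914)*(o(-33) + 35095) = (23622 + 37914)*((-43 - 7*(-33))/(6 - 33) + 35095) = 61536*((-43 + 231)/(-27) + 35095) = 61536*(-1/27*188 + 35095) = 61536*(-188/27 + 35095) = 61536*(947377/27) = 19432597024/9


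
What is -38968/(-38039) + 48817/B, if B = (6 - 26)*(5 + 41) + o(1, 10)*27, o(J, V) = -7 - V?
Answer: -1803212991/52455781 ≈ -34.376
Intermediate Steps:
B = -1379 (B = (6 - 26)*(5 + 41) + (-7 - 1*10)*27 = -20*46 + (-7 - 10)*27 = -920 - 17*27 = -920 - 459 = -1379)
-38968/(-38039) + 48817/B = -38968/(-38039) + 48817/(-1379) = -38968*(-1/38039) + 48817*(-1/1379) = 38968/38039 - 48817/1379 = -1803212991/52455781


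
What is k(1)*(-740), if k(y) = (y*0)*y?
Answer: 0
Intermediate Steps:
k(y) = 0 (k(y) = 0*y = 0)
k(1)*(-740) = 0*(-740) = 0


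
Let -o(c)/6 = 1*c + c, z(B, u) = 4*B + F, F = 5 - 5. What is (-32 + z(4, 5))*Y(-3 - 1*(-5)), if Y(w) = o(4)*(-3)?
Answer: -2304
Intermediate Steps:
F = 0
z(B, u) = 4*B (z(B, u) = 4*B + 0 = 4*B)
o(c) = -12*c (o(c) = -6*(1*c + c) = -6*(c + c) = -12*c)
Y(w) = 144 (Y(w) = -12*4*(-3) = -48*(-3) = 144)
(-32 + z(4, 5))*Y(-3 - 1*(-5)) = (-32 + 4*4)*144 = (-32 + 16)*144 = -16*144 = -2304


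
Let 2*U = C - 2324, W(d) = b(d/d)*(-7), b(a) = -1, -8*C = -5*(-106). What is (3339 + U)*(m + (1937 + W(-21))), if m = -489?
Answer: 24954705/8 ≈ 3.1193e+6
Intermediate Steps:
C = -265/4 (C = -(-5)*(-106)/8 = -⅛*530 = -265/4 ≈ -66.250)
W(d) = 7 (W(d) = -1*(-7) = 7)
U = -9561/8 (U = (-265/4 - 2324)/2 = (½)*(-9561/4) = -9561/8 ≈ -1195.1)
(3339 + U)*(m + (1937 + W(-21))) = (3339 - 9561/8)*(-489 + (1937 + 7)) = 17151*(-489 + 1944)/8 = (17151/8)*1455 = 24954705/8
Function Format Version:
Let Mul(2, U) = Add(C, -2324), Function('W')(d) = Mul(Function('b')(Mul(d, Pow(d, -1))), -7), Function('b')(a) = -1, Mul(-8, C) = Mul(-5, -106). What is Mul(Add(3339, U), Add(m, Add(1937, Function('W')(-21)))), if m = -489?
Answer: Rational(24954705, 8) ≈ 3.1193e+6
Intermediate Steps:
C = Rational(-265, 4) (C = Mul(Rational(-1, 8), Mul(-5, -106)) = Mul(Rational(-1, 8), 530) = Rational(-265, 4) ≈ -66.250)
Function('W')(d) = 7 (Function('W')(d) = Mul(-1, -7) = 7)
U = Rational(-9561, 8) (U = Mul(Rational(1, 2), Add(Rational(-265, 4), -2324)) = Mul(Rational(1, 2), Rational(-9561, 4)) = Rational(-9561, 8) ≈ -1195.1)
Mul(Add(3339, U), Add(m, Add(1937, Function('W')(-21)))) = Mul(Add(3339, Rational(-9561, 8)), Add(-489, Add(1937, 7))) = Mul(Rational(17151, 8), Add(-489, 1944)) = Mul(Rational(17151, 8), 1455) = Rational(24954705, 8)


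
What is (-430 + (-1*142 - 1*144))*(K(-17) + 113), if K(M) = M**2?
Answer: -287832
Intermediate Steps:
(-430 + (-1*142 - 1*144))*(K(-17) + 113) = (-430 + (-1*142 - 1*144))*((-17)**2 + 113) = (-430 + (-142 - 144))*(289 + 113) = (-430 - 286)*402 = -716*402 = -287832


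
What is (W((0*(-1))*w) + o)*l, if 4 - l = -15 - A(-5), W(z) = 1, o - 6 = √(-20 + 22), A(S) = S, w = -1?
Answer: 98 + 14*√2 ≈ 117.80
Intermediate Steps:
o = 6 + √2 (o = 6 + √(-20 + 22) = 6 + √2 ≈ 7.4142)
l = 14 (l = 4 - (-15 - 1*(-5)) = 4 - (-15 + 5) = 4 - 1*(-10) = 4 + 10 = 14)
(W((0*(-1))*w) + o)*l = (1 + (6 + √2))*14 = (7 + √2)*14 = 98 + 14*√2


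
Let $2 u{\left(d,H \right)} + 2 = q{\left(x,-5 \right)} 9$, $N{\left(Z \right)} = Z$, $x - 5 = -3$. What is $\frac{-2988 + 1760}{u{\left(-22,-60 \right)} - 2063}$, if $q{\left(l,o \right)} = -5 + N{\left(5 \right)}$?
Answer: $\frac{307}{516} \approx 0.59496$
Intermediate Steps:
$x = 2$ ($x = 5 - 3 = 2$)
$q{\left(l,o \right)} = 0$ ($q{\left(l,o \right)} = -5 + 5 = 0$)
$u{\left(d,H \right)} = -1$ ($u{\left(d,H \right)} = -1 + \frac{0 \cdot 9}{2} = -1 + \frac{1}{2} \cdot 0 = -1 + 0 = -1$)
$\frac{-2988 + 1760}{u{\left(-22,-60 \right)} - 2063} = \frac{-2988 + 1760}{-1 - 2063} = - \frac{1228}{-2064} = \left(-1228\right) \left(- \frac{1}{2064}\right) = \frac{307}{516}$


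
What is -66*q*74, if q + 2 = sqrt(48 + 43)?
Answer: 9768 - 4884*sqrt(91) ≈ -36822.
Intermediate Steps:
q = -2 + sqrt(91) (q = -2 + sqrt(48 + 43) = -2 + sqrt(91) ≈ 7.5394)
-66*q*74 = -66*(-2 + sqrt(91))*74 = (132 - 66*sqrt(91))*74 = 9768 - 4884*sqrt(91)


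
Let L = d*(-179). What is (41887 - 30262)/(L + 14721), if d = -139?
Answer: 11625/39602 ≈ 0.29355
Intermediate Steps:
L = 24881 (L = -139*(-179) = 24881)
(41887 - 30262)/(L + 14721) = (41887 - 30262)/(24881 + 14721) = 11625/39602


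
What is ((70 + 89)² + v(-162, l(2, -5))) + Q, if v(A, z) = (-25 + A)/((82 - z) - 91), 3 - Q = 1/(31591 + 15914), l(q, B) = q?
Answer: 1201924004/47505 ≈ 25301.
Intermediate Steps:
Q = 142514/47505 (Q = 3 - 1/(31591 + 15914) = 3 - 1/47505 = 142514/47505 ≈ 3.0000)
v(A, z) = (-25 + A)/(-9 - z)
((70 + 89)² + v(-162, l(2, -5))) + Q = ((70 + 89)² + (25 - 1*(-162))/(9 + 2)) + 142514/47505 = (159² + (25 + 162)/11) + 142514/47505 = (25281 + (1/11)*187) + 142514/47505 = (25281 + 17) + 142514/47505 = 25298 + 142514/47505 = 1201924004/47505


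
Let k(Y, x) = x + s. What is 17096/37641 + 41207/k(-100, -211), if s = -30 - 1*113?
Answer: -171668967/1480546 ≈ -115.95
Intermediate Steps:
s = -143 (s = -30 - 113 = -143)
k(Y, x) = -143 + x (k(Y, x) = x - 143 = -143 + x)
17096/37641 + 41207/k(-100, -211) = 17096/37641 + 41207/(-143 - 211) = 17096*(1/37641) + 41207/(-354) = 17096/37641 + 41207*(-1/354) = 17096/37641 - 41207/354 = -171668967/1480546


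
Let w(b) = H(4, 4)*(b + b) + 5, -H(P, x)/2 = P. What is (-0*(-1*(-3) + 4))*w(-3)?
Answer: 0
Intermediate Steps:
H(P, x) = -2*P
w(b) = 5 - 16*b (w(b) = (-2*4)*(b + b) + 5 = -16*b + 5 = 5 - 16*b)
(-0*(-1*(-3) + 4))*w(-3) = (-0*(-1*(-3) + 4))*(5 - 16*(-3)) = (-0*(3 + 4))*(5 + 48) = -0*7*53 = -31*0*53 = 0*53 = 0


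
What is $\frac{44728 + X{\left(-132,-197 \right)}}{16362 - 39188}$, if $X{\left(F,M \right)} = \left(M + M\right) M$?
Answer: $- \frac{61173}{11413} \approx -5.3599$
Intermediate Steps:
$X{\left(F,M \right)} = 2 M^{2}$ ($X{\left(F,M \right)} = 2 M M = 2 M^{2}$)
$\frac{44728 + X{\left(-132,-197 \right)}}{16362 - 39188} = \frac{44728 + 2 \left(-197\right)^{2}}{16362 - 39188} = \frac{44728 + 2 \cdot 38809}{-22826} = \left(44728 + 77618\right) \left(- \frac{1}{22826}\right) = 122346 \left(- \frac{1}{22826}\right) = - \frac{61173}{11413}$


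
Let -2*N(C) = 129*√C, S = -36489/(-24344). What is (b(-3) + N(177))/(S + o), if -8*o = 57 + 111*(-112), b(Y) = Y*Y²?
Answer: -109548/6282269 - 261698*√177/6282269 ≈ -0.57164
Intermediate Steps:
S = 36489/24344 (S = -36489*(-1/24344) = 36489/24344 ≈ 1.4989)
N(C) = -129*√C/2
b(Y) = Y³
o = 12375/8 (o = -(57 + 111*(-112))/8 = -(57 - 12432)/8 = -⅛*(-12375) = 12375/8 ≈ 1546.9)
(b(-3) + N(177))/(S + o) = ((-3)³ - 129*√177/2)/(36489/24344 + 12375/8) = (-27 - 129*√177/2)/(18846807/12172) = (-27 - 129*√177/2)*(12172/18846807) = -109548/6282269 - 261698*√177/6282269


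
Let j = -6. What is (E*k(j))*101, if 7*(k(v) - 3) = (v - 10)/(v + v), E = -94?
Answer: -636098/21 ≈ -30290.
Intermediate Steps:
k(v) = 3 + (-10 + v)/(14*v) (k(v) = 3 + ((v - 10)/(v + v))/7 = 3 + ((-10 + v)/((2*v)))/7 = 3 + ((-10 + v)*(1/(2*v)))/7 = 3 + ((-10 + v)/(2*v))/7 = 3 + (-10 + v)/(14*v))
(E*k(j))*101 = -47*(-10 + 43*(-6))/(7*(-6))*101 = -47*(-1)*(-10 - 258)/(7*6)*101 = -47*(-1)*(-268)/(7*6)*101 = -94*67/21*101 = -6298/21*101 = -636098/21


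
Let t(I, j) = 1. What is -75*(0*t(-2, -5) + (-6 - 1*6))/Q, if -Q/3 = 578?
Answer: -150/289 ≈ -0.51903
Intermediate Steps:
Q = -1734 (Q = -3*578 = -1734)
-75*(0*t(-2, -5) + (-6 - 1*6))/Q = -75*(0*1 + (-6 - 1*6))/(-1734) = -75*(0 + (-6 - 6))*(-1)/1734 = -75*(0 - 12)*(-1)/1734 = -(-900)*(-1)/1734 = -75*2/289 = -150/289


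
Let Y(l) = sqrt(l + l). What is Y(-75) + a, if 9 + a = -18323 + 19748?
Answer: 1416 + 5*I*sqrt(6) ≈ 1416.0 + 12.247*I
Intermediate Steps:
a = 1416 (a = -9 + (-18323 + 19748) = -9 + 1425 = 1416)
Y(l) = sqrt(2)*sqrt(l) (Y(l) = sqrt(2*l) = sqrt(2)*sqrt(l))
Y(-75) + a = sqrt(2)*sqrt(-75) + 1416 = sqrt(2)*(5*I*sqrt(3)) + 1416 = 5*I*sqrt(6) + 1416 = 1416 + 5*I*sqrt(6)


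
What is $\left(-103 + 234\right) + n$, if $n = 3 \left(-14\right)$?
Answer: $89$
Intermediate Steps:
$n = -42$
$\left(-103 + 234\right) + n = \left(-103 + 234\right) - 42 = 131 - 42 = 89$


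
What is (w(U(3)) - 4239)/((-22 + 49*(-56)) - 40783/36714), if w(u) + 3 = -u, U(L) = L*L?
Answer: 156071214/101591707 ≈ 1.5363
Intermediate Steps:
U(L) = L²
w(u) = -3 - u
(w(U(3)) - 4239)/((-22 + 49*(-56)) - 40783/36714) = ((-3 - 1*3²) - 4239)/((-22 + 49*(-56)) - 40783/36714) = ((-3 - 1*9) - 4239)/((-22 - 2744) - 40783*1/36714) = ((-3 - 9) - 4239)/(-2766 - 40783/36714) = (-12 - 4239)/(-101591707/36714) = -4251*(-36714/101591707) = 156071214/101591707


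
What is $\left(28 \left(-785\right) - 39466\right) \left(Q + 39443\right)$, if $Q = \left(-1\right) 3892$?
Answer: $-2184466746$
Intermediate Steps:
$Q = -3892$
$\left(28 \left(-785\right) - 39466\right) \left(Q + 39443\right) = \left(28 \left(-785\right) - 39466\right) \left(-3892 + 39443\right) = \left(-21980 - 39466\right) 35551 = \left(-61446\right) 35551 = -2184466746$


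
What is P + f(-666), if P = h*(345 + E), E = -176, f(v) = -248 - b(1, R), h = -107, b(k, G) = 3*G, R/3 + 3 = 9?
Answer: -18385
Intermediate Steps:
R = 18 (R = -9 + 3*9 = -9 + 27 = 18)
f(v) = -302 (f(v) = -248 - 3*18 = -248 - 1*54 = -248 - 54 = -302)
P = -18083 (P = -107*(345 - 176) = -107*169 = -18083)
P + f(-666) = -18083 - 302 = -18385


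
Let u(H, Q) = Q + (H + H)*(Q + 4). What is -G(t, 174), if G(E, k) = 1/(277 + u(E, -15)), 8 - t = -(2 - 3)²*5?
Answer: 1/24 ≈ 0.041667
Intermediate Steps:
u(H, Q) = Q + 2*H*(4 + Q) (u(H, Q) = Q + (2*H)*(4 + Q) = Q + 2*H*(4 + Q))
t = 13 (t = 8 - (-(2 - 3)²)*5 = 8 - (-1*(-1)²)*5 = 8 - (-1*1)*5 = 8 - (-1)*5 = 8 - 1*(-5) = 8 + 5 = 13)
G(E, k) = 1/(262 - 22*E) (G(E, k) = 1/(277 + (-15 + 8*E + 2*E*(-15))) = 1/(277 + (-15 + 8*E - 30*E)) = 1/(277 + (-15 - 22*E)) = 1/(262 - 22*E))
-G(t, 174) = -1/(2*(131 - 11*13)) = -1/(2*(131 - 143)) = -1/(2*(-12)) = -(-1)/(2*12) = -1*(-1/24) = 1/24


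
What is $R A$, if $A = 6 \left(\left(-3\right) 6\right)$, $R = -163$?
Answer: $17604$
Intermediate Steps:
$A = -108$ ($A = 6 \left(-18\right) = -108$)
$R A = \left(-163\right) \left(-108\right) = 17604$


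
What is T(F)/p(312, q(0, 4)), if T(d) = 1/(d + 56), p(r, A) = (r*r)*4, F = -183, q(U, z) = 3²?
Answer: -1/49450752 ≈ -2.0222e-8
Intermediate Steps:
q(U, z) = 9
p(r, A) = 4*r² (p(r, A) = r²*4 = 4*r²)
T(d) = 1/(56 + d)
T(F)/p(312, q(0, 4)) = 1/((56 - 183)*((4*312²))) = 1/((-127)*((4*97344))) = -1/127/389376 = -1/127*1/389376 = -1/49450752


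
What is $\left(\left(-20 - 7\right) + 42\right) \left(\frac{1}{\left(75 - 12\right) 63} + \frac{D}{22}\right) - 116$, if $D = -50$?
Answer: $- \frac{2184218}{14553} \approx -150.09$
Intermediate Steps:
$\left(\left(-20 - 7\right) + 42\right) \left(\frac{1}{\left(75 - 12\right) 63} + \frac{D}{22}\right) - 116 = \left(\left(-20 - 7\right) + 42\right) \left(\frac{1}{\left(75 - 12\right) 63} - \frac{50}{22}\right) - 116 = \left(-27 + 42\right) \left(\frac{1}{63} \cdot \frac{1}{63} - \frac{25}{11}\right) - 116 = 15 \left(\frac{1}{63} \cdot \frac{1}{63} - \frac{25}{11}\right) - 116 = 15 \left(\frac{1}{3969} - \frac{25}{11}\right) - 116 = 15 \left(- \frac{99214}{43659}\right) - 116 = - \frac{496070}{14553} - 116 = - \frac{2184218}{14553}$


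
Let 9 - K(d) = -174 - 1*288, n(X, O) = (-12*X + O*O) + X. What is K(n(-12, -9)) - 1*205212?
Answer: -204741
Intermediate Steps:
n(X, O) = O**2 - 11*X (n(X, O) = (-12*X + O**2) + X = (O**2 - 12*X) + X = O**2 - 11*X)
K(d) = 471 (K(d) = 9 - (-174 - 1*288) = 9 - (-174 - 288) = 9 - 1*(-462) = 9 + 462 = 471)
K(n(-12, -9)) - 1*205212 = 471 - 1*205212 = 471 - 205212 = -204741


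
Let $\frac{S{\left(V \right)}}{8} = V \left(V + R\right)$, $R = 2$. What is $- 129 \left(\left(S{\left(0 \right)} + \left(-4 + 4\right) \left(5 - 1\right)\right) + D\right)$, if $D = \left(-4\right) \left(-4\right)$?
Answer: $-2064$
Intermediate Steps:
$S{\left(V \right)} = 8 V \left(2 + V\right)$ ($S{\left(V \right)} = 8 V \left(V + 2\right) = 8 V \left(2 + V\right)$)
$D = 16$
$- 129 \left(\left(S{\left(0 \right)} + \left(-4 + 4\right) \left(5 - 1\right)\right) + D\right) = - 129 \left(\left(8 \cdot 0 \left(2 + 0\right) + \left(-4 + 4\right) \left(5 - 1\right)\right) + 16\right) = - 129 \left(\left(8 \cdot 0 \cdot 2 + 0 \cdot 4\right) + 16\right) = - 129 \left(\left(0 + 0\right) + 16\right) = - 129 \left(0 + 16\right) = \left(-129\right) 16 = -2064$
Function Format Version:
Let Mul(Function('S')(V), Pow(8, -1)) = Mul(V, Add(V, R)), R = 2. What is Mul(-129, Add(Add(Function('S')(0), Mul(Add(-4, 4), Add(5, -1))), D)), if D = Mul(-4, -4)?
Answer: -2064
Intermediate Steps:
Function('S')(V) = Mul(8, V, Add(2, V)) (Function('S')(V) = Mul(8, Mul(V, Add(V, 2))) = Mul(8, Mul(V, Add(2, V))) = Mul(8, V, Add(2, V)))
D = 16
Mul(-129, Add(Add(Function('S')(0), Mul(Add(-4, 4), Add(5, -1))), D)) = Mul(-129, Add(Add(Mul(8, 0, Add(2, 0)), Mul(Add(-4, 4), Add(5, -1))), 16)) = Mul(-129, Add(Add(Mul(8, 0, 2), Mul(0, 4)), 16)) = Mul(-129, Add(Add(0, 0), 16)) = Mul(-129, Add(0, 16)) = Mul(-129, 16) = -2064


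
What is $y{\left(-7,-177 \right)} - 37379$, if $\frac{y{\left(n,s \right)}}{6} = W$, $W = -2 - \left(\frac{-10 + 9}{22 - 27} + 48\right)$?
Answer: $- \frac{188401}{5} \approx -37680.0$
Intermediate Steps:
$W = - \frac{251}{5}$ ($W = -2 - \left(- \frac{1}{-5} + 48\right) = -2 - \left(\left(-1\right) \left(- \frac{1}{5}\right) + 48\right) = -2 - \left(\frac{1}{5} + 48\right) = -2 - \frac{241}{5} = - \frac{251}{5} \approx -50.2$)
$y{\left(n,s \right)} = - \frac{1506}{5}$ ($y{\left(n,s \right)} = 6 \left(- \frac{251}{5}\right) = - \frac{1506}{5}$)
$y{\left(-7,-177 \right)} - 37379 = - \frac{1506}{5} - 37379 = - \frac{188401}{5}$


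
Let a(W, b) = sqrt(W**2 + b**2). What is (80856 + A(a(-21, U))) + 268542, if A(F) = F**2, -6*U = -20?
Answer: 3148651/9 ≈ 3.4985e+5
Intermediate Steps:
U = 10/3 (U = -1/6*(-20) = 10/3 ≈ 3.3333)
(80856 + A(a(-21, U))) + 268542 = (80856 + (sqrt((-21)**2 + (10/3)**2))**2) + 268542 = (80856 + (sqrt(441 + 100/9))**2) + 268542 = (80856 + (sqrt(4069/9))**2) + 268542 = (80856 + (sqrt(4069)/3)**2) + 268542 = (80856 + 4069/9) + 268542 = 731773/9 + 268542 = 3148651/9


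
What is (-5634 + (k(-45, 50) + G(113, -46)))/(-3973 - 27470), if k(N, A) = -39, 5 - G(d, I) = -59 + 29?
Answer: 5638/31443 ≈ 0.17931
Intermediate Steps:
G(d, I) = 35 (G(d, I) = 5 - (-59 + 29) = 5 - 1*(-30) = 5 + 30 = 35)
(-5634 + (k(-45, 50) + G(113, -46)))/(-3973 - 27470) = (-5634 + (-39 + 35))/(-3973 - 27470) = (-5634 - 4)/(-31443) = -5638*(-1/31443) = 5638/31443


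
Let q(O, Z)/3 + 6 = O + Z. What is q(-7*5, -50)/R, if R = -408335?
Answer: 273/408335 ≈ 0.00066857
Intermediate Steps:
q(O, Z) = -18 + 3*O + 3*Z (q(O, Z) = -18 + 3*(O + Z) = -18 + (3*O + 3*Z) = -18 + 3*O + 3*Z)
q(-7*5, -50)/R = (-18 + 3*(-7*5) + 3*(-50))/(-408335) = (-18 + 3*(-35) - 150)*(-1/408335) = (-18 - 105 - 150)*(-1/408335) = -273*(-1/408335) = 273/408335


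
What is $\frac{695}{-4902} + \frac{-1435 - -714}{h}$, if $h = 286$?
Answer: $- \frac{933278}{350493} \approx -2.6628$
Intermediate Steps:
$\frac{695}{-4902} + \frac{-1435 - -714}{h} = \frac{695}{-4902} + \frac{-1435 - -714}{286} = 695 \left(- \frac{1}{4902}\right) + \left(-1435 + 714\right) \frac{1}{286} = - \frac{695}{4902} - \frac{721}{286} = - \frac{933278}{350493}$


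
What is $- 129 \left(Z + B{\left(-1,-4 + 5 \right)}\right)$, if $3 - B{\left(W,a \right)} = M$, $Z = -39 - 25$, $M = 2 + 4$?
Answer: $8643$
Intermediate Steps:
$M = 6$
$Z = -64$
$B{\left(W,a \right)} = -3$ ($B{\left(W,a \right)} = 3 - 6 = -3$)
$- 129 \left(Z + B{\left(-1,-4 + 5 \right)}\right) = - 129 \left(-64 - 3\right) = \left(-129\right) \left(-67\right) = 8643$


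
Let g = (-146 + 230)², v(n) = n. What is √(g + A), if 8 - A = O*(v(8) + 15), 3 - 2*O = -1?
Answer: 11*√58 ≈ 83.774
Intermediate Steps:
O = 2 (O = 3/2 - ½*(-1) = 3/2 + ½ = 2)
A = -38 (A = 8 - 2*(8 + 15) = 8 - 2*23 = 8 - 1*46 = 8 - 46 = -38)
g = 7056 (g = 84² = 7056)
√(g + A) = √(7056 - 38) = √7018 = 11*√58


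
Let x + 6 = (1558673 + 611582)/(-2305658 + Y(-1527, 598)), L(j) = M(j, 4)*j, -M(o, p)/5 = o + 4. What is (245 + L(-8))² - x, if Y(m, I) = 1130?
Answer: 16666212223/2304528 ≈ 7231.9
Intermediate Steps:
M(o, p) = -20 - 5*o (M(o, p) = -5*(o + 4) = -5*(4 + o) = -20 - 5*o)
L(j) = j*(-20 - 5*j) (L(j) = (-20 - 5*j)*j = j*(-20 - 5*j))
x = -15997423/2304528 (x = -6 + (1558673 + 611582)/(-2305658 + 1130) = -6 + 2170255/(-2304528) = -6 + 2170255*(-1/2304528) = -6 - 2170255/2304528 = -15997423/2304528 ≈ -6.9417)
(245 + L(-8))² - x = (245 - 5*(-8)*(4 - 8))² - 1*(-15997423/2304528) = (245 - 5*(-8)*(-4))² + 15997423/2304528 = (245 - 160)² + 15997423/2304528 = 85² + 15997423/2304528 = 7225 + 15997423/2304528 = 16666212223/2304528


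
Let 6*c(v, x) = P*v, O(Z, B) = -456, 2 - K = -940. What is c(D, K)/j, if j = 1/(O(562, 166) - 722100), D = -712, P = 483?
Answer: 41414019696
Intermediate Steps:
K = 942 (K = 2 - 1*(-940) = 2 + 940 = 942)
c(v, x) = 161*v/2 (c(v, x) = (483*v)/6 = 161*v/2)
j = -1/722556 (j = 1/(-456 - 722100) = 1/(-722556) = -1/722556 ≈ -1.3840e-6)
c(D, K)/j = ((161/2)*(-712))/(-1/722556) = -57316*(-722556) = 41414019696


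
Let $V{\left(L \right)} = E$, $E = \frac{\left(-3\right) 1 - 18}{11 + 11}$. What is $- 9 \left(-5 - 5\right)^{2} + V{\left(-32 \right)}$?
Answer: $- \frac{19821}{22} \approx -900.95$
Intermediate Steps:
$E = - \frac{21}{22}$ ($E = \frac{-3 - 18}{22} = \left(-21\right) \frac{1}{22} = - \frac{21}{22} \approx -0.95455$)
$V{\left(L \right)} = - \frac{21}{22}$
$- 9 \left(-5 - 5\right)^{2} + V{\left(-32 \right)} = - 9 \left(-5 - 5\right)^{2} - \frac{21}{22} = - 9 \left(-10\right)^{2} - \frac{21}{22} = \left(-9\right) 100 - \frac{21}{22} = -900 - \frac{21}{22} = - \frac{19821}{22}$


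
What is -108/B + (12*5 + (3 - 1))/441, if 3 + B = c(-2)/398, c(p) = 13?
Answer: 19029166/520821 ≈ 36.537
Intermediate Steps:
B = -1181/398 (B = -3 + 13/398 = -1181/398 ≈ -2.9673)
-108/B + (12*5 + (3 - 1))/441 = -108/(-1181/398) + (12*5 + (3 - 1))/441 = -108*(-398/1181) + (60 + 2)*(1/441) = 42984/1181 + 62*(1/441) = 42984/1181 + 62/441 = 19029166/520821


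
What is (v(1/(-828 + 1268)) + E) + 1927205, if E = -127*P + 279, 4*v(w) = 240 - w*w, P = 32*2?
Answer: 1486395750399/774400 ≈ 1.9194e+6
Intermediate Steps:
P = 64
v(w) = 60 - w**2/4 (v(w) = (240 - w*w)/4 = (240 - w**2)/4 = 60 - w**2/4)
E = -7849 (E = -127*64 + 279 = -8128 + 279 = -7849)
(v(1/(-828 + 1268)) + E) + 1927205 = ((60 - 1/(4*(-828 + 1268)**2)) - 7849) + 1927205 = ((60 - (1/440)**2/4) - 7849) + 1927205 = ((60 - 1/4*1/193600) - 7849) + 1927205 = ((60 - 1/774400) - 7849) + 1927205 = (46463999/774400 - 7849) + 1927205 = -6031801601/774400 + 1927205 = 1486395750399/774400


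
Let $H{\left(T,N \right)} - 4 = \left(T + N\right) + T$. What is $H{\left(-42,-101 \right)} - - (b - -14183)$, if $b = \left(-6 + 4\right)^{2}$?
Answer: $14006$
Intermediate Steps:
$b = 4$ ($b = \left(-2\right)^{2} = 4$)
$H{\left(T,N \right)} = 4 + N + 2 T$ ($H{\left(T,N \right)} = 4 + \left(\left(T + N\right) + T\right) = 4 + \left(\left(N + T\right) + T\right) = 4 + \left(N + 2 T\right) = 4 + N + 2 T$)
$H{\left(-42,-101 \right)} - - (b - -14183) = \left(4 - 101 + 2 \left(-42\right)\right) - - (4 - -14183) = \left(4 - 101 - 84\right) - - (4 + 14183) = -181 - \left(-1\right) 14187 = -181 - -14187 = -181 + 14187 = 14006$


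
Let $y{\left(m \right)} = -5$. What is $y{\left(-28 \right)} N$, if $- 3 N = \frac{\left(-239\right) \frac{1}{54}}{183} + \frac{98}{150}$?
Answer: $\frac{155431}{148230} \approx 1.0486$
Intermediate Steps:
$N = - \frac{155431}{741150}$ ($N = - \frac{\frac{\left(-239\right) \frac{1}{54}}{183} + \frac{98}{150}}{3} = - \frac{\left(-239\right) \frac{1}{54} \cdot \frac{1}{183} + 98 \cdot \frac{1}{150}}{3} = - \frac{\left(- \frac{239}{54}\right) \frac{1}{183} + \frac{49}{75}}{3} = - \frac{- \frac{239}{9882} + \frac{49}{75}}{3} = \left(- \frac{1}{3}\right) \frac{155431}{247050} = - \frac{155431}{741150} \approx -0.20972$)
$y{\left(-28 \right)} N = \left(-5\right) \left(- \frac{155431}{741150}\right) = \frac{155431}{148230}$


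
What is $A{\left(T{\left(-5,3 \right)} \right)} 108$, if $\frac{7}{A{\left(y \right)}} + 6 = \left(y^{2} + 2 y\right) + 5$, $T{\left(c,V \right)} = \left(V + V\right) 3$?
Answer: $\frac{756}{359} \approx 2.1059$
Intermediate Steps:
$T{\left(c,V \right)} = 6 V$ ($T{\left(c,V \right)} = 2 V 3 = 6 V$)
$A{\left(y \right)} = \frac{7}{-1 + y^{2} + 2 y}$ ($A{\left(y \right)} = \frac{7}{-6 + \left(\left(y^{2} + 2 y\right) + 5\right)} = \frac{7}{-6 + \left(5 + y^{2} + 2 y\right)} = \frac{7}{-1 + y^{2} + 2 y}$)
$A{\left(T{\left(-5,3 \right)} \right)} 108 = \frac{7}{-1 + \left(6 \cdot 3\right)^{2} + 2 \cdot 6 \cdot 3} \cdot 108 = \frac{7}{-1 + 18^{2} + 2 \cdot 18} \cdot 108 = \frac{7}{-1 + 324 + 36} \cdot 108 = \frac{7}{359} \cdot 108 = \frac{756}{359}$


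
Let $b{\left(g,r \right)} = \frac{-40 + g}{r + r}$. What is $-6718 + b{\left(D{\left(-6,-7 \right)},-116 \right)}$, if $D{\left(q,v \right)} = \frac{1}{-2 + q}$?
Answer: $- \frac{12468287}{1856} \approx -6717.8$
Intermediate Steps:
$b{\left(g,r \right)} = \frac{-40 + g}{2 r}$
$-6718 + b{\left(D{\left(-6,-7 \right)},-116 \right)} = -6718 + \frac{-40 + \frac{1}{-2 - 6}}{2 \left(-116\right)} = -6718 + \frac{1}{2} \left(- \frac{1}{116}\right) \left(-40 + \frac{1}{-8}\right) = -6718 + \frac{1}{2} \left(- \frac{1}{116}\right) \left(-40 - \frac{1}{8}\right) = -6718 + \frac{1}{2} \left(- \frac{1}{116}\right) \left(- \frac{321}{8}\right) = -6718 + \frac{321}{1856} = - \frac{12468287}{1856}$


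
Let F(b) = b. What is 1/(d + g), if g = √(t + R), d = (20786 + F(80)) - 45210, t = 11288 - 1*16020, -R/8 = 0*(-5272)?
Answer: -6086/148158767 - 13*I*√7/296317534 ≈ -4.1078e-5 - 1.1607e-7*I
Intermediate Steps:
R = 0 (R = -0*(-5272) = -8*0 = 0)
t = -4732 (t = 11288 - 16020 = -4732)
d = -24344 (d = (20786 + 80) - 45210 = 20866 - 45210 = -24344)
g = 26*I*√7 (g = √(-4732 + 0) = √(-4732) = 26*I*√7 ≈ 68.79*I)
1/(d + g) = 1/(-24344 + 26*I*√7)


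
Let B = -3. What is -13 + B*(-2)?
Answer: -7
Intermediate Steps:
-13 + B*(-2) = -13 - 3*(-2) = -13 + 6 = -7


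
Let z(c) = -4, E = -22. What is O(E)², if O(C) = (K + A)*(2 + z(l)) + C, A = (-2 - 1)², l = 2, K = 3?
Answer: 2116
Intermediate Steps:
A = 9 (A = (-3)² = 9)
O(C) = -24 + C (O(C) = (3 + 9)*(2 - 4) + C = 12*(-2) + C = -24 + C)
O(E)² = (-24 - 22)² = (-46)² = 2116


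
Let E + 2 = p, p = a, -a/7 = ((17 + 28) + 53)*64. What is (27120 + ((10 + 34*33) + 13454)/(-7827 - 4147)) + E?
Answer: -100505075/5987 ≈ -16787.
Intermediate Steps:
a = -43904 (a = -7*((17 + 28) + 53)*64 = -7*(45 + 53)*64 = -686*64 = -7*6272 = -43904)
p = -43904
E = -43906 (E = -2 - 43904 = -43906)
(27120 + ((10 + 34*33) + 13454)/(-7827 - 4147)) + E = (27120 + ((10 + 34*33) + 13454)/(-7827 - 4147)) - 43906 = (27120 + ((10 + 1122) + 13454)/(-11974)) - 43906 = (27120 + (1132 + 13454)*(-1/11974)) - 43906 = (27120 + 14586*(-1/11974)) - 43906 = (27120 - 7293/5987) - 43906 = 162360147/5987 - 43906 = -100505075/5987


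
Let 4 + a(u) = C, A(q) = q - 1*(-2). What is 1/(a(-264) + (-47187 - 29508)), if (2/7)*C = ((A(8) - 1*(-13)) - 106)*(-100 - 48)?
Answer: -1/33705 ≈ -2.9669e-5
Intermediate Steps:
A(q) = 2 + q (A(q) = q + 2 = 2 + q)
C = 42994 (C = 7*((((2 + 8) - 1*(-13)) - 106)*(-100 - 48))/2 = 7*(((10 + 13) - 106)*(-148))/2 = 7*((23 - 106)*(-148))/2 = 7*(-83*(-148))/2 = (7/2)*12284 = 42994)
a(u) = 42990 (a(u) = -4 + 42994 = 42990)
1/(a(-264) + (-47187 - 29508)) = 1/(42990 + (-47187 - 29508)) = 1/(42990 - 76695) = 1/(-33705) = -1/33705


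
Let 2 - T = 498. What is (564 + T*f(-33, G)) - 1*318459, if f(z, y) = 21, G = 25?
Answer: -328311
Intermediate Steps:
T = -496 (T = 2 - 1*498 = 2 - 498 = -496)
(564 + T*f(-33, G)) - 1*318459 = (564 - 496*21) - 1*318459 = (564 - 10416) - 318459 = -9852 - 318459 = -328311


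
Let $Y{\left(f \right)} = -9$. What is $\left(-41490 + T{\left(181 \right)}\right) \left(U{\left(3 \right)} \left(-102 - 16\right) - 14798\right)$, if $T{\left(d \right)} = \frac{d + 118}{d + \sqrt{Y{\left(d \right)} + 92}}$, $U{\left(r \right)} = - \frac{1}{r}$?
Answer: $\frac{30013728563938}{49017} + \frac{6619262 \sqrt{83}}{49017} \approx 6.1231 \cdot 10^{8}$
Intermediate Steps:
$T{\left(d \right)} = \frac{118 + d}{d + \sqrt{83}}$ ($T{\left(d \right)} = \frac{d + 118}{d + \sqrt{-9 + 92}} = \frac{118 + d}{d + \sqrt{83}}$)
$\left(-41490 + T{\left(181 \right)}\right) \left(U{\left(3 \right)} \left(-102 - 16\right) - 14798\right) = \left(-41490 + \frac{118 + 181}{181 + \sqrt{83}}\right) \left(- \frac{1}{3} \left(-102 - 16\right) - 14798\right) = \left(-41490 + \frac{1}{181 + \sqrt{83}} \cdot 299\right) \left(\left(-1\right) \frac{1}{3} \left(-118\right) - 14798\right) = \left(-41490 + \frac{299}{181 + \sqrt{83}}\right) \left(\left(- \frac{1}{3}\right) \left(-118\right) - 14798\right) = \left(-41490 + \frac{299}{181 + \sqrt{83}}\right) \left(\frac{118}{3} - 14798\right) = \left(-41490 + \frac{299}{181 + \sqrt{83}}\right) \left(- \frac{44276}{3}\right) = 612337080 - \frac{13238524}{3 \left(181 + \sqrt{83}\right)}$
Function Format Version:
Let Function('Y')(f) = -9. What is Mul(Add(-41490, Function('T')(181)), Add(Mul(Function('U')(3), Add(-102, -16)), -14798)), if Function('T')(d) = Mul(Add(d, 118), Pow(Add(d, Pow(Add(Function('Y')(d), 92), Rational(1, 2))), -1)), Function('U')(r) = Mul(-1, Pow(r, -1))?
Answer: Add(Rational(30013728563938, 49017), Mul(Rational(6619262, 49017), Pow(83, Rational(1, 2)))) ≈ 6.1231e+8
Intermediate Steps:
Function('T')(d) = Mul(Pow(Add(d, Pow(83, Rational(1, 2))), -1), Add(118, d)) (Function('T')(d) = Mul(Add(d, 118), Pow(Add(d, Pow(Add(-9, 92), Rational(1, 2))), -1)) = Mul(Add(118, d), Pow(Add(d, Pow(83, Rational(1, 2))), -1)) = Mul(Pow(Add(d, Pow(83, Rational(1, 2))), -1), Add(118, d)))
Mul(Add(-41490, Function('T')(181)), Add(Mul(Function('U')(3), Add(-102, -16)), -14798)) = Mul(Add(-41490, Mul(Pow(Add(181, Pow(83, Rational(1, 2))), -1), Add(118, 181))), Add(Mul(Mul(-1, Pow(3, -1)), Add(-102, -16)), -14798)) = Mul(Add(-41490, Mul(Pow(Add(181, Pow(83, Rational(1, 2))), -1), 299)), Add(Mul(Mul(-1, Rational(1, 3)), -118), -14798)) = Mul(Add(-41490, Mul(299, Pow(Add(181, Pow(83, Rational(1, 2))), -1))), Add(Mul(Rational(-1, 3), -118), -14798)) = Mul(Add(-41490, Mul(299, Pow(Add(181, Pow(83, Rational(1, 2))), -1))), Add(Rational(118, 3), -14798)) = Mul(Add(-41490, Mul(299, Pow(Add(181, Pow(83, Rational(1, 2))), -1))), Rational(-44276, 3)) = Add(612337080, Mul(Rational(-13238524, 3), Pow(Add(181, Pow(83, Rational(1, 2))), -1)))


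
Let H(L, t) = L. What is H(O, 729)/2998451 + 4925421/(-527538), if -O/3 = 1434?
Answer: -4923634330449/527265614546 ≈ -9.3381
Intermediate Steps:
O = -4302 (O = -3*1434 = -4302)
H(O, 729)/2998451 + 4925421/(-527538) = -4302/2998451 + 4925421/(-527538) = -4302*1/2998451 + 4925421*(-1/527538) = -4302/2998451 - 1641807/175846 = -4923634330449/527265614546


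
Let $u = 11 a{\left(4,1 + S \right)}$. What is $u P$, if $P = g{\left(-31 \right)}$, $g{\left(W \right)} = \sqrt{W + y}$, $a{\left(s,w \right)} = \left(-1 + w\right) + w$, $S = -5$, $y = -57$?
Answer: $- 198 i \sqrt{22} \approx - 928.7 i$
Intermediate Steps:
$a{\left(s,w \right)} = -1 + 2 w$
$g{\left(W \right)} = \sqrt{-57 + W}$ ($g{\left(W \right)} = \sqrt{W - 57} = \sqrt{-57 + W}$)
$u = -99$ ($u = 11 \left(-1 + 2 \left(1 - 5\right)\right) = 11 \left(-1 + 2 \left(-4\right)\right) = 11 \left(-1 - 8\right) = 11 \left(-9\right) = -99$)
$P = 2 i \sqrt{22}$ ($P = \sqrt{-57 - 31} = \sqrt{-88} = 2 i \sqrt{22} \approx 9.3808 i$)
$u P = - 99 \cdot 2 i \sqrt{22} = - 198 i \sqrt{22}$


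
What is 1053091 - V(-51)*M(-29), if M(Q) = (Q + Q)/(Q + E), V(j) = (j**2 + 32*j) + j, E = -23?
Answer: 13676872/13 ≈ 1.0521e+6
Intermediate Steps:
V(j) = j**2 + 33*j
M(Q) = 2*Q/(-23 + Q) (M(Q) = (Q + Q)/(Q - 23) = (2*Q)/(-23 + Q) = 2*Q/(-23 + Q))
1053091 - V(-51)*M(-29) = 1053091 - (-51*(33 - 51))*2*(-29)/(-23 - 29) = 1053091 - (-51*(-18))*2*(-29)/(-52) = 1053091 - 918*2*(-29)*(-1/52) = 1053091 - 918*29/26 = 1053091 - 1*13311/13 = 1053091 - 13311/13 = 13676872/13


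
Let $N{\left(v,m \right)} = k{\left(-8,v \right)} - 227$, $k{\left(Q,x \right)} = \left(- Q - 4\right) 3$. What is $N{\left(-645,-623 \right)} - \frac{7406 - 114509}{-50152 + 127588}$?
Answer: $- \frac{5513879}{25812} \approx -213.62$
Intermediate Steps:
$k{\left(Q,x \right)} = -12 - 3 Q$ ($k{\left(Q,x \right)} = \left(-4 - Q\right) 3 = -12 - 3 Q$)
$N{\left(v,m \right)} = -215$ ($N{\left(v,m \right)} = \left(-12 - -24\right) - 227 = \left(-12 + 24\right) - 227 = 12 - 227 = -215$)
$N{\left(-645,-623 \right)} - \frac{7406 - 114509}{-50152 + 127588} = -215 - \frac{7406 - 114509}{-50152 + 127588} = -215 - - \frac{107103}{77436} = -215 - \left(-107103\right) \frac{1}{77436} = -215 - - \frac{35701}{25812} = -215 + \frac{35701}{25812} = - \frac{5513879}{25812}$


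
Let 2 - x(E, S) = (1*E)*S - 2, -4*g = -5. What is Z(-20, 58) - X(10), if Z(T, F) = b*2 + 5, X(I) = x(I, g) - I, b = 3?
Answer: 59/2 ≈ 29.500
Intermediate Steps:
g = 5/4 (g = -¼*(-5) = 5/4 ≈ 1.2500)
x(E, S) = 4 - E*S (x(E, S) = 2 - ((1*E)*S - 2) = 2 - (E*S - 2) = 2 - (-2 + E*S) = 2 + (2 - E*S) = 4 - E*S)
X(I) = 4 - 9*I/4 (X(I) = (4 - 1*I*5/4) - I = (4 - 5*I/4) - I = 4 - 9*I/4)
Z(T, F) = 11 (Z(T, F) = 3*2 + 5 = 6 + 5 = 11)
Z(-20, 58) - X(10) = 11 - (4 - 9/4*10) = 11 - (4 - 45/2) = 11 - 1*(-37/2) = 11 + 37/2 = 59/2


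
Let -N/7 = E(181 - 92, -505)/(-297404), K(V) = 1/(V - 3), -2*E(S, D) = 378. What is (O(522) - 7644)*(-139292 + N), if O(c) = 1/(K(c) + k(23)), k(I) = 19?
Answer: 3122882758986312219/2932998248 ≈ 1.0647e+9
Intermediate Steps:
E(S, D) = -189 (E(S, D) = -½*378 = -189)
K(V) = 1/(-3 + V)
N = -1323/297404 (N = -(-1323)/(-297404) = -(-1323)*(-1)/297404 = -7*189/297404 = -1323/297404 ≈ -0.0044485)
O(c) = 1/(19 + 1/(-3 + c)) (O(c) = 1/(1/(-3 + c) + 19) = 1/(19 + 1/(-3 + c)))
(O(522) - 7644)*(-139292 + N) = ((-3 + 522)/(-56 + 19*522) - 7644)*(-139292 - 1323/297404) = (519/(-56 + 9918) - 7644)*(-41425999291/297404) = (519/9862 - 7644)*(-41425999291/297404) = -75384609/9862*(-41425999291/297404) = 3122882758986312219/2932998248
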